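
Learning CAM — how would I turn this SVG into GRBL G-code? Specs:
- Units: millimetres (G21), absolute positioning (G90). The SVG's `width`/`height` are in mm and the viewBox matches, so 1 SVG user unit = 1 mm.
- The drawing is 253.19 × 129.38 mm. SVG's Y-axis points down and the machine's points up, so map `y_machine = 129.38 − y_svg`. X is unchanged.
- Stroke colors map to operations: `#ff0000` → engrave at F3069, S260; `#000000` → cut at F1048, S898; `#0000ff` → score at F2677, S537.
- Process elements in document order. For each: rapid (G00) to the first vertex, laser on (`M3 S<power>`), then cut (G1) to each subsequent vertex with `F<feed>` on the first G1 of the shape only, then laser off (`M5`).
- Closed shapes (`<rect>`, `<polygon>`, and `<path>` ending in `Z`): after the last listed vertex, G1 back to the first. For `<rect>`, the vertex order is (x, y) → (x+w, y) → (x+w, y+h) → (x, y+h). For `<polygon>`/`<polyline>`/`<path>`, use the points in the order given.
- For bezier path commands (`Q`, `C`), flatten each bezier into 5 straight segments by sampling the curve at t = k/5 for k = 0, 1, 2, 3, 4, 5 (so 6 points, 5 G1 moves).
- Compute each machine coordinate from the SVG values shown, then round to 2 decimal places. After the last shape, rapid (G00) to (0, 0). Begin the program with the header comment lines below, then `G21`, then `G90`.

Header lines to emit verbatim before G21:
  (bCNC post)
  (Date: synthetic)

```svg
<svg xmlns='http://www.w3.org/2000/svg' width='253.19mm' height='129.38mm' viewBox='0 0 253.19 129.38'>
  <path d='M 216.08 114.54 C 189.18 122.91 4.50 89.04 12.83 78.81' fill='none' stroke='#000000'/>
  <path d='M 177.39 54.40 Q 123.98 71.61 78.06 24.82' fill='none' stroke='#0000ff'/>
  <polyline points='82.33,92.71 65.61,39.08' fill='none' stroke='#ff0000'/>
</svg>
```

1 u = 1 mm; y_m = 129.38 − y.

[1] `<path>` cubic bezier, #000000→cut S898 F1048: (216.08,14.84) → (183.81,14.36) → (130.52,20.85) → (73.03,31.16) → (28.19,42.12) → (12.83,50.57)

[2] `<path>` quadratic bezier, #0000ff→score S537 F2677: (177.39,74.98) → (156.33,70.66) → (135.86,71.45) → (115.99,77.37) → (96.73,88.40) → (78.06,104.56)

[3] `<polyline>` line segment, #ff0000→engrave S260 F3069: (82.33,36.67) → (65.61,90.30)

(bCNC post)
(Date: synthetic)
G21
G90
G00 X216.08 Y14.84
M3 S898
G1 X183.81 Y14.36 F1048
G1 X130.52 Y20.85
G1 X73.03 Y31.16
G1 X28.19 Y42.12
G1 X12.83 Y50.57
M5
G00 X177.39 Y74.98
M3 S537
G1 X156.33 Y70.66 F2677
G1 X135.86 Y71.45
G1 X115.99 Y77.37
G1 X96.73 Y88.40
G1 X78.06 Y104.56
M5
G00 X82.33 Y36.67
M3 S260
G1 X65.61 Y90.30 F3069
M5
G00 X0.00 Y0.00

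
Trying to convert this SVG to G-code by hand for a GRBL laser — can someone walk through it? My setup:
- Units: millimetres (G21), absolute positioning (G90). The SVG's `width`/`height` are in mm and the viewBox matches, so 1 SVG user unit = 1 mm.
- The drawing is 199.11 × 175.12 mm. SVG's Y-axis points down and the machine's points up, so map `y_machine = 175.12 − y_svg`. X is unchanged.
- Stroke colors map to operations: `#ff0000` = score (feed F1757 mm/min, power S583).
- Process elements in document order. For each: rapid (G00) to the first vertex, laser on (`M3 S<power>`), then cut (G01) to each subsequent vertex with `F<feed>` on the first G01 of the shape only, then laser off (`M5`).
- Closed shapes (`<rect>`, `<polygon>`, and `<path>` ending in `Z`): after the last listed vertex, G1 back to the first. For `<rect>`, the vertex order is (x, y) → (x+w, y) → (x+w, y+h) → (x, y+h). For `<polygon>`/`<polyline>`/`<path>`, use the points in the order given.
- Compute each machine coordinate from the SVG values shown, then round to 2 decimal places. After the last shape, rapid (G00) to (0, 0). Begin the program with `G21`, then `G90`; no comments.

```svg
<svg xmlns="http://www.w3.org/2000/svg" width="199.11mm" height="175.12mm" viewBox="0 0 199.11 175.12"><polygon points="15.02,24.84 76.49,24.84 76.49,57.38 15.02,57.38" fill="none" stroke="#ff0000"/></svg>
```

G21
G90
G00 X15.02 Y150.28
M3 S583
G01 X76.49 Y150.28 F1757
G01 X76.49 Y117.74
G01 X15.02 Y117.74
G01 X15.02 Y150.28
M5
G00 X0.00 Y0.00

1 u = 1 mm; y_m = 175.12 − y.

[1] `<polygon>` rectangle, #ff0000→score S583 F1757: (15.02,150.28) → (76.49,150.28) → (76.49,117.74) → (15.02,117.74) → (15.02,150.28) (closed)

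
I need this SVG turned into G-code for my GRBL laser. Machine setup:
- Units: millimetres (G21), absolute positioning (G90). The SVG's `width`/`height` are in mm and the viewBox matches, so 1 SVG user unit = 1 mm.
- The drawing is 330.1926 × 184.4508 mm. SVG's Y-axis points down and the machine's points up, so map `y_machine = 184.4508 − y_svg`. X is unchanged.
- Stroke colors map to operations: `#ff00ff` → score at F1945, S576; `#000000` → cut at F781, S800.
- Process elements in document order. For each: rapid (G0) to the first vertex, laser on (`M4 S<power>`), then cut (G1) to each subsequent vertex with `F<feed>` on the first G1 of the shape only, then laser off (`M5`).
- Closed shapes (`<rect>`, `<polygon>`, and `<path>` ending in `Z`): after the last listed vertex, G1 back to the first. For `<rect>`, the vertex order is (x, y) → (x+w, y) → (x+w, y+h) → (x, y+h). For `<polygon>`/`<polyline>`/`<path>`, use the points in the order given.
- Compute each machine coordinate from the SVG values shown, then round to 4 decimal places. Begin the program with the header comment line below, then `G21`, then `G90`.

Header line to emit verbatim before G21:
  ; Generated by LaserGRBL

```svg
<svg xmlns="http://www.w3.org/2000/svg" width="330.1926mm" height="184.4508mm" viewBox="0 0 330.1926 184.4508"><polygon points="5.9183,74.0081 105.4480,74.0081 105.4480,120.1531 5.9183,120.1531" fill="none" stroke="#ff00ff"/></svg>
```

1 u = 1 mm; y_m = 184.4508 − y.

[1] `<polygon>` rectangle, #ff00ff→score S576 F1945: (5.9183,110.4427) → (105.4480,110.4427) → (105.4480,64.2977) → (5.9183,64.2977) → (5.9183,110.4427) (closed)

; Generated by LaserGRBL
G21
G90
G0 X5.9183 Y110.4427
M4 S576
G1 X105.4480 Y110.4427 F1945
G1 X105.4480 Y64.2977
G1 X5.9183 Y64.2977
G1 X5.9183 Y110.4427
M5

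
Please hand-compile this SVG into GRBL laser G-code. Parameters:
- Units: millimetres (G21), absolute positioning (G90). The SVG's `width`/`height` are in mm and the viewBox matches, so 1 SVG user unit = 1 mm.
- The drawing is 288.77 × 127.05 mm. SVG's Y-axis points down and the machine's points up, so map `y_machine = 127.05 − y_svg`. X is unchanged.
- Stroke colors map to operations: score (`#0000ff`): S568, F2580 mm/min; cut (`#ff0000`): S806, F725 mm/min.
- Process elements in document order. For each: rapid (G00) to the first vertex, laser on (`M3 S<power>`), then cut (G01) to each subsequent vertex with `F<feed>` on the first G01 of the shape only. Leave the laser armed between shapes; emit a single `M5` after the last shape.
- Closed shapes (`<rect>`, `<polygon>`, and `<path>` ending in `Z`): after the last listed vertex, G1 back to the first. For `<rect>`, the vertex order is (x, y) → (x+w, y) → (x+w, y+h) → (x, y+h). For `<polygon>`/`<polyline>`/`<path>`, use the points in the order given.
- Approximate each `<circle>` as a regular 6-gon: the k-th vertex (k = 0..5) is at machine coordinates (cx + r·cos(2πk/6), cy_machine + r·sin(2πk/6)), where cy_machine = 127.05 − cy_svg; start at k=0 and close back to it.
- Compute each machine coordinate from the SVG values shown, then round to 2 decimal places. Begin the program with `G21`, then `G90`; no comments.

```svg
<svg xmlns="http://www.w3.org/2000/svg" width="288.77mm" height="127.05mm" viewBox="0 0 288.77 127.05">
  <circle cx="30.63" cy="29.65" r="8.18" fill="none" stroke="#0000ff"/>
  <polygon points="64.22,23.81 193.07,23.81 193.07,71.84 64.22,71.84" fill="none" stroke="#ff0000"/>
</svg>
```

G21
G90
G00 X38.81 Y97.40
M3 S568
G01 X34.72 Y104.48 F2580
G01 X26.54 Y104.48
G01 X22.45 Y97.40
G01 X26.54 Y90.32
G01 X34.72 Y90.32
G01 X38.81 Y97.40
G00 X64.22 Y103.24
M3 S806
G01 X193.07 Y103.24 F725
G01 X193.07 Y55.21
G01 X64.22 Y55.21
G01 X64.22 Y103.24
M5

1 u = 1 mm; y_m = 127.05 − y.

[1] `<circle>` circle, #0000ff→score S568 F2580: (38.81,97.40) → (34.72,104.48) → (26.54,104.48) → (22.45,97.40) → (26.54,90.32) → (34.72,90.32) → (38.81,97.40) (closed)

[2] `<polygon>` rectangle, #ff0000→cut S806 F725: (64.22,103.24) → (193.07,103.24) → (193.07,55.21) → (64.22,55.21) → (64.22,103.24) (closed)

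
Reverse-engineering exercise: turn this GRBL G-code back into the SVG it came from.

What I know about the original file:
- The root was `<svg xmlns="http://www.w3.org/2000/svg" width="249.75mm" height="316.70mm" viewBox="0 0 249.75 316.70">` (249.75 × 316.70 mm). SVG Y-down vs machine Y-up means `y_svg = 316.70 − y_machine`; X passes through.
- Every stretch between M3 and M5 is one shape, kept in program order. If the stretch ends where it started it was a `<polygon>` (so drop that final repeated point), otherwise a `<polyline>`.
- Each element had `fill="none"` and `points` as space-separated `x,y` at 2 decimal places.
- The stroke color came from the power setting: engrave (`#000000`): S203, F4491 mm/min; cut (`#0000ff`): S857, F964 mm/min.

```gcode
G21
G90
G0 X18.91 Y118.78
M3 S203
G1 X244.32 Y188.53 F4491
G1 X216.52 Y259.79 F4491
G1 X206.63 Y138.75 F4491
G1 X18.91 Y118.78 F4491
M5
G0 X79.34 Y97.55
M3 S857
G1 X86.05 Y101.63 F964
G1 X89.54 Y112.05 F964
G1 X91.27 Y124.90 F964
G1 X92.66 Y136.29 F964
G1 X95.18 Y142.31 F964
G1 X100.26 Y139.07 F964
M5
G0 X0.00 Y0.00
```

<svg xmlns="http://www.w3.org/2000/svg" width="249.75mm" height="316.70mm" viewBox="0 0 249.75 316.70">
  <polygon points="18.91,197.92 244.32,128.17 216.52,56.91 206.63,177.95" fill="none" stroke="#000000"/>
  <polyline points="79.34,219.15 86.05,215.07 89.54,204.65 91.27,191.80 92.66,180.41 95.18,174.39 100.26,177.63" fill="none" stroke="#0000ff"/>
</svg>

Machine Y-up, SVG Y-down with viewBox height 316.70, so y_svg = 316.70 − y_machine; X carries over.

Run 1: the run's S203 means `#000000` (engrave). The run returns to its start, so emit a `<polygon>` with points (Y-flipped): 18.91,197.92 244.32,128.17 216.52,56.91 206.63,177.95.

Run 2: S857 ⇒ cut layer `#0000ff`. The run is open, so emit a `<polyline>` with points (Y-flipped): 79.34,219.15 86.05,215.07 89.54,204.65 91.27,191.80 92.66,180.41 95.18,174.39 100.26,177.63.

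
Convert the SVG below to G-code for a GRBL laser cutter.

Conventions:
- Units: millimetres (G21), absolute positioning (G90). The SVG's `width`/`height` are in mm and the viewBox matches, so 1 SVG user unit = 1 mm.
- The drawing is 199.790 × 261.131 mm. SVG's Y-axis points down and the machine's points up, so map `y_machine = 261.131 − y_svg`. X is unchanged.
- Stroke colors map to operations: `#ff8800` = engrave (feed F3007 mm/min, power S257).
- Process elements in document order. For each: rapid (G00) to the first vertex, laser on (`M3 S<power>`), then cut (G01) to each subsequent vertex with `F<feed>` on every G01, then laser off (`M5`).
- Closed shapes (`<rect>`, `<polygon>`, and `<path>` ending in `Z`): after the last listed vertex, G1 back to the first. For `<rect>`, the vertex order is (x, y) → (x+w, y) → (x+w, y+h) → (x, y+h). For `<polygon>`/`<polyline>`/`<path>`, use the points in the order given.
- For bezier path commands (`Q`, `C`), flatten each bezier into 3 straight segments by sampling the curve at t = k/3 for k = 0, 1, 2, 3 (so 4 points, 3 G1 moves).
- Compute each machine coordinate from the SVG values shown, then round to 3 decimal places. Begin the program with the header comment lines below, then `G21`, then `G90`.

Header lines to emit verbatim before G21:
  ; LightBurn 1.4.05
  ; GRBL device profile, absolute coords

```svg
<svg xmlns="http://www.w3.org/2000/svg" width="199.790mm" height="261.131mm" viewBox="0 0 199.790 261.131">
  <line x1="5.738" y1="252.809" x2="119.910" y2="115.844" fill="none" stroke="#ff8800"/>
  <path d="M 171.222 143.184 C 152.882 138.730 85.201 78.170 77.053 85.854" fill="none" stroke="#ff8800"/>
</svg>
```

; LightBurn 1.4.05
; GRBL device profile, absolute coords
G21
G90
G00 X5.738 Y8.322
M3 S257
G01 X119.910 Y145.287 F3007
M5
G00 X171.222 Y117.947
M3 S257
G01 X140.467 Y136.497 F3007
G01 X101.013 Y164.819 F3007
G01 X77.053 Y175.277 F3007
M5

viewBox `0 0 199.790 261.131` with mm width/height → 1 unit = 1 mm. Flip: y_m = 261.131 − y_svg.

**Shape 1** — `<line>` line segment, stroke `#ff8800` → engrave (S257, F3007). Machine vertices: (5.738,8.322) → (119.910,145.287). Open path.

**Shape 2** — `<path>` cubic bezier, stroke `#ff8800` → engrave (S257, F3007). Control points (SVG): P0=(171.222,143.184), P1=(152.882,138.730), P2=(85.201,78.170), P3=(77.053,85.854); sampled at t=k/3. Machine vertices: (171.222,117.947) → (140.467,136.497) → (101.013,164.819) → (77.053,175.277). Open path.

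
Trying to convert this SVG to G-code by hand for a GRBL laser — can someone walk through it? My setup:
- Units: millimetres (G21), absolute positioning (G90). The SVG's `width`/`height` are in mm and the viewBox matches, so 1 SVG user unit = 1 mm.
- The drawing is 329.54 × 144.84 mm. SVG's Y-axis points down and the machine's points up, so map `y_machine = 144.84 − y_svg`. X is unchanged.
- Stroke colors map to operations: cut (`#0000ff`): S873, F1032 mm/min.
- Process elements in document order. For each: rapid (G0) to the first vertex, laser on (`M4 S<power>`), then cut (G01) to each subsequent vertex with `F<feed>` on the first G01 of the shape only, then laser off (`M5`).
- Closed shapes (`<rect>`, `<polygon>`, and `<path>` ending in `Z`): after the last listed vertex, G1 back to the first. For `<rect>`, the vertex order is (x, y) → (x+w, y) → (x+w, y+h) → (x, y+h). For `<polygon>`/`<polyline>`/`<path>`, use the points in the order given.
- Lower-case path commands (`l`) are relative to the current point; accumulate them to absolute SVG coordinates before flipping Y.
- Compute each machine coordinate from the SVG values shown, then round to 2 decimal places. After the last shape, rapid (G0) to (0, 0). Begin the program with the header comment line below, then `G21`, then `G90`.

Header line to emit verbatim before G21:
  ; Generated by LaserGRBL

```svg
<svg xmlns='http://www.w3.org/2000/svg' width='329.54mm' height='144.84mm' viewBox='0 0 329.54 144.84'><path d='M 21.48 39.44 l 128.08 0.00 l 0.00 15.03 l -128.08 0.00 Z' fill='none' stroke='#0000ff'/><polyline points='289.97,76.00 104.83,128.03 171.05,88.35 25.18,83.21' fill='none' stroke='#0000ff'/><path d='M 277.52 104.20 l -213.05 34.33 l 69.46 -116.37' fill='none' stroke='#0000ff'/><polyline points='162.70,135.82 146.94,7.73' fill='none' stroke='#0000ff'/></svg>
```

; Generated by LaserGRBL
G21
G90
G0 X21.48 Y105.40
M4 S873
G01 X149.56 Y105.40 F1032
G01 X149.56 Y90.37
G01 X21.48 Y90.37
G01 X21.48 Y105.40
M5
G0 X289.97 Y68.84
M4 S873
G01 X104.83 Y16.81 F1032
G01 X171.05 Y56.49
G01 X25.18 Y61.63
M5
G0 X277.52 Y40.64
M4 S873
G01 X64.47 Y6.31 F1032
G01 X133.93 Y122.68
M5
G0 X162.70 Y9.02
M4 S873
G01 X146.94 Y137.11 F1032
M5
G0 X0.00 Y0.00

Since the viewBox matches the mm dimensions, user units are millimetres directly. The only transform is the Y-flip y_m = 144.84 − y_svg.

Shape 1 is a rectangle drawn with `<path>`. Its stroke #0000ff means cut at S873, F1032. After flipping Y the toolpath is (21.48,105.40) → (149.56,105.40) → (149.56,90.37) → (21.48,90.37) → (21.48,105.40), returning to the start.

Shape 2 is a open polyline drawn with `<polyline>`. Its stroke #0000ff means cut at S873, F1032. After flipping Y the toolpath is (289.97,68.84) → (104.83,16.81) → (171.05,56.49) → (25.18,61.63).

Shape 3 is a open polyline drawn with `<path>`. Its stroke #0000ff means cut at S873, F1032. After flipping Y the toolpath is (277.52,40.64) → (64.47,6.31) → (133.93,122.68).

Shape 4 is a line segment drawn with `<polyline>`. Its stroke #0000ff means cut at S873, F1032. After flipping Y the toolpath is (162.70,9.02) → (146.94,137.11).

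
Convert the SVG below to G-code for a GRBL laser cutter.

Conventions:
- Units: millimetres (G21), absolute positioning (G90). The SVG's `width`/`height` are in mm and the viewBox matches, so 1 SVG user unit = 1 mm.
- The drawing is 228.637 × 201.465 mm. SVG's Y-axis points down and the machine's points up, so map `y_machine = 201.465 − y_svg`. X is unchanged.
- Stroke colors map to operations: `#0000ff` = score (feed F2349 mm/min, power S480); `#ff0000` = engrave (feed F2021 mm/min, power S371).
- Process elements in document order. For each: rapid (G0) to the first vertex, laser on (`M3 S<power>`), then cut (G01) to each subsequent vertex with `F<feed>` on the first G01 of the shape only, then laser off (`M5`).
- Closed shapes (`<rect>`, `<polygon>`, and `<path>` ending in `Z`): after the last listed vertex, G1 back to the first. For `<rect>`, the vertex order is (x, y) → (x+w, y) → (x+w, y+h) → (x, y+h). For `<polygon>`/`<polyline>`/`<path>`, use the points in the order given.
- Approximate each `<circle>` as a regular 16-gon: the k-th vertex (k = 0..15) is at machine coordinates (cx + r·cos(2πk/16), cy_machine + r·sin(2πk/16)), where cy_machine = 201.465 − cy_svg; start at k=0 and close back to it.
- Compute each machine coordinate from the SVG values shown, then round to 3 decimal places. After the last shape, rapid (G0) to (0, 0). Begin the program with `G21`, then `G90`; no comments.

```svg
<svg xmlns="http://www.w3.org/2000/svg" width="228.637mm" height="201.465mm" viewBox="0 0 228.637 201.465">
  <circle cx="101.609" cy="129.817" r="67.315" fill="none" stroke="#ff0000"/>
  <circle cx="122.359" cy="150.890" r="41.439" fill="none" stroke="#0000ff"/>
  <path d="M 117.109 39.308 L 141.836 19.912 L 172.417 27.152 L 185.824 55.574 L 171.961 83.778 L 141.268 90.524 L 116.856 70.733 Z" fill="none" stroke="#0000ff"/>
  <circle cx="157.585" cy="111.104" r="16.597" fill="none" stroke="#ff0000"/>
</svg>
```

G21
G90
G0 X168.924 Y71.648
M3 S371
G01 X163.800 Y97.408 F2021
G01 X149.208 Y119.247
G01 X127.369 Y133.839
G01 X101.609 Y138.963
G01 X75.849 Y133.839
G01 X54.010 Y119.247
G01 X39.418 Y97.408
G01 X34.294 Y71.648
G01 X39.418 Y45.888
G01 X54.010 Y24.049
G01 X75.849 Y9.457
G01 X101.609 Y4.333
G01 X127.369 Y9.457
G01 X149.208 Y24.049
G01 X163.800 Y45.888
G01 X168.924 Y71.648
M5
G0 X163.798 Y50.575
M3 S480
G01 X160.644 Y66.433 F2349
G01 X151.661 Y79.877
G01 X138.217 Y88.860
G01 X122.359 Y92.014
G01 X106.501 Y88.860
G01 X93.057 Y79.877
G01 X84.074 Y66.433
G01 X80.920 Y50.575
G01 X84.074 Y34.717
G01 X93.057 Y21.273
G01 X106.501 Y12.290
G01 X122.359 Y9.136
G01 X138.217 Y12.290
G01 X151.661 Y21.273
G01 X160.644 Y34.717
G01 X163.798 Y50.575
M5
G0 X117.109 Y162.157
M3 S480
G01 X141.836 Y181.553 F2349
G01 X172.417 Y174.313
G01 X185.824 Y145.891
G01 X171.961 Y117.687
G01 X141.268 Y110.941
G01 X116.856 Y130.732
G01 X117.109 Y162.157
M5
G0 X174.182 Y90.361
M3 S371
G01 X172.919 Y96.712 F2021
G01 X169.321 Y102.097
G01 X163.936 Y105.695
G01 X157.585 Y106.958
G01 X151.234 Y105.695
G01 X145.849 Y102.097
G01 X142.251 Y96.712
G01 X140.988 Y90.361
G01 X142.251 Y84.010
G01 X145.849 Y78.625
G01 X151.234 Y75.027
G01 X157.585 Y73.764
G01 X163.936 Y75.027
G01 X169.321 Y78.625
G01 X172.919 Y84.010
G01 X174.182 Y90.361
M5
G0 X0.000 Y0.000

1 u = 1 mm; y_m = 201.465 − y.

[1] `<circle>` circle, #ff0000→engrave S371 F2021: (168.924,71.648) → (163.800,97.408) → (149.208,119.247) → (127.369,133.839) → (101.609,138.963) → (75.849,133.839) → (54.010,119.247) → (39.418,97.408) → (34.294,71.648) → (39.418,45.888) → (54.010,24.049) → (75.849,9.457) → (101.609,4.333) → (127.369,9.457) → (149.208,24.049) → (163.800,45.888) → (168.924,71.648) (closed)

[2] `<circle>` circle, #0000ff→score S480 F2349: (163.798,50.575) → (160.644,66.433) → (151.661,79.877) → (138.217,88.860) → (122.359,92.014) → (106.501,88.860) → (93.057,79.877) → (84.074,66.433) → (80.920,50.575) → (84.074,34.717) → (93.057,21.273) → (106.501,12.290) → (122.359,9.136) → (138.217,12.290) → (151.661,21.273) → (160.644,34.717) → (163.798,50.575) (closed)

[3] `<path>` regular polygon, #0000ff→score S480 F2349: (117.109,162.157) → (141.836,181.553) → (172.417,174.313) → (185.824,145.891) → (171.961,117.687) → (141.268,110.941) → (116.856,130.732) → (117.109,162.157) (closed)

[4] `<circle>` circle, #ff0000→engrave S371 F2021: (174.182,90.361) → (172.919,96.712) → (169.321,102.097) → (163.936,105.695) → (157.585,106.958) → (151.234,105.695) → (145.849,102.097) → (142.251,96.712) → (140.988,90.361) → (142.251,84.010) → (145.849,78.625) → (151.234,75.027) → (157.585,73.764) → (163.936,75.027) → (169.321,78.625) → (172.919,84.010) → (174.182,90.361) (closed)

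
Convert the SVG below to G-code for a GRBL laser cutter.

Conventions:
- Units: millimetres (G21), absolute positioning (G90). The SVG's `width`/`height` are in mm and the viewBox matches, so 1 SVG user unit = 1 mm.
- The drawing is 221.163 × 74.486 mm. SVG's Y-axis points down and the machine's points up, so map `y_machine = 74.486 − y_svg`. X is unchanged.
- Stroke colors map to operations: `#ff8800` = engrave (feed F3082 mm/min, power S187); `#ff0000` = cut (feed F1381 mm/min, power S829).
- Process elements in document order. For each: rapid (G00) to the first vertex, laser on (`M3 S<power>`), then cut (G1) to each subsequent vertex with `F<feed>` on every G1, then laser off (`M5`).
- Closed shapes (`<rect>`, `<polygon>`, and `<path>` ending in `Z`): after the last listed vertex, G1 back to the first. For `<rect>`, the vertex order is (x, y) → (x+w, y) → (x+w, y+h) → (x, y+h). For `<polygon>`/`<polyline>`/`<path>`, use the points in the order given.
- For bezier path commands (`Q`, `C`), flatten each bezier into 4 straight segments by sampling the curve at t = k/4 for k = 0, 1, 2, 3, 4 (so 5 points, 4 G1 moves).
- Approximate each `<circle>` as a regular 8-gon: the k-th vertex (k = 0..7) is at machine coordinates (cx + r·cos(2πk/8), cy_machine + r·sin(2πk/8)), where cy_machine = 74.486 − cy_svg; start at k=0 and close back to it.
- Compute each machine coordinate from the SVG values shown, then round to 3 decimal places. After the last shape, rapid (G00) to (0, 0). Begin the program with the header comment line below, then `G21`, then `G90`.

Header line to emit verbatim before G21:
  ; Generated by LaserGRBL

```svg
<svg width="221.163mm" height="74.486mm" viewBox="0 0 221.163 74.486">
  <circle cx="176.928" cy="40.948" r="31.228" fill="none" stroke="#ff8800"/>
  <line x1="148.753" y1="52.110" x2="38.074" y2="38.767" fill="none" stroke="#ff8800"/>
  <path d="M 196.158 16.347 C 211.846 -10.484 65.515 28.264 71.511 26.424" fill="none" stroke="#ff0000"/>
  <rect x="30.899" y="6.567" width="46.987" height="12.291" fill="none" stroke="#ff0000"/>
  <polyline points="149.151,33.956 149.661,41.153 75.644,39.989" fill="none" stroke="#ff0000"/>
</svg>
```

; Generated by LaserGRBL
G21
G90
G00 X208.156 Y33.538
M3 S187
G1 X199.010 Y55.620 F3082
G1 X176.928 Y64.766 F3082
G1 X154.846 Y55.620 F3082
G1 X145.700 Y33.538 F3082
G1 X154.846 Y11.456 F3082
G1 X176.928 Y2.310 F3082
G1 X199.010 Y11.456 F3082
G1 X208.156 Y33.538 F3082
M5
G00 X148.753 Y22.376
M3 S187
G1 X38.074 Y35.719 F3082
M5
G00 X196.158 Y58.139
M3 S829
G1 X182.457 Y67.625 F1381
G1 X137.469 Y62.472 F1381
G1 X90.664 Y52.633 F1381
G1 X71.511 Y48.062 F1381
M5
G00 X30.899 Y67.919
M3 S829
G1 X77.886 Y67.919 F1381
G1 X77.886 Y55.628 F1381
G1 X30.899 Y55.628 F1381
G1 X30.899 Y67.919 F1381
M5
G00 X149.151 Y40.530
M3 S829
G1 X149.661 Y33.333 F1381
G1 X75.644 Y34.497 F1381
M5
G00 X0.000 Y0.000

viewBox `0 0 221.163 74.486` with mm width/height → 1 unit = 1 mm. Flip: y_m = 74.486 − y_svg.

**Shape 1** — `<circle>` circle, stroke `#ff8800` → engrave (S187, F3082). Machine vertices: (208.156,33.538) → (199.010,55.620) → (176.928,64.766) → (154.846,55.620) → (145.700,33.538) → (154.846,11.456) → (176.928,2.310) → (199.010,11.456) → (208.156,33.538). Closed: final G1 returns to the first vertex.

**Shape 2** — `<line>` line segment, stroke `#ff8800` → engrave (S187, F3082). Machine vertices: (148.753,22.376) → (38.074,35.719). Open path.

**Shape 3** — `<path>` cubic bezier, stroke `#ff0000` → cut (S829, F1381). Control points (SVG): P0=(196.158,16.347), P1=(211.846,-10.484), P2=(65.515,28.264), P3=(71.511,26.424); sampled at t=k/4. Machine vertices: (196.158,58.139) → (182.457,67.625) → (137.469,62.472) → (90.664,52.633) → (71.511,48.062). Open path.

**Shape 4** — `<rect>` rectangle, stroke `#ff0000` → cut (S829, F1381). Machine vertices: (30.899,67.919) → (77.886,67.919) → (77.886,55.628) → (30.899,55.628) → (30.899,67.919). Closed: final G1 returns to the first vertex.

**Shape 5** — `<polyline>` open polyline, stroke `#ff0000` → cut (S829, F1381). Machine vertices: (149.151,40.530) → (149.661,33.333) → (75.644,34.497). Open path.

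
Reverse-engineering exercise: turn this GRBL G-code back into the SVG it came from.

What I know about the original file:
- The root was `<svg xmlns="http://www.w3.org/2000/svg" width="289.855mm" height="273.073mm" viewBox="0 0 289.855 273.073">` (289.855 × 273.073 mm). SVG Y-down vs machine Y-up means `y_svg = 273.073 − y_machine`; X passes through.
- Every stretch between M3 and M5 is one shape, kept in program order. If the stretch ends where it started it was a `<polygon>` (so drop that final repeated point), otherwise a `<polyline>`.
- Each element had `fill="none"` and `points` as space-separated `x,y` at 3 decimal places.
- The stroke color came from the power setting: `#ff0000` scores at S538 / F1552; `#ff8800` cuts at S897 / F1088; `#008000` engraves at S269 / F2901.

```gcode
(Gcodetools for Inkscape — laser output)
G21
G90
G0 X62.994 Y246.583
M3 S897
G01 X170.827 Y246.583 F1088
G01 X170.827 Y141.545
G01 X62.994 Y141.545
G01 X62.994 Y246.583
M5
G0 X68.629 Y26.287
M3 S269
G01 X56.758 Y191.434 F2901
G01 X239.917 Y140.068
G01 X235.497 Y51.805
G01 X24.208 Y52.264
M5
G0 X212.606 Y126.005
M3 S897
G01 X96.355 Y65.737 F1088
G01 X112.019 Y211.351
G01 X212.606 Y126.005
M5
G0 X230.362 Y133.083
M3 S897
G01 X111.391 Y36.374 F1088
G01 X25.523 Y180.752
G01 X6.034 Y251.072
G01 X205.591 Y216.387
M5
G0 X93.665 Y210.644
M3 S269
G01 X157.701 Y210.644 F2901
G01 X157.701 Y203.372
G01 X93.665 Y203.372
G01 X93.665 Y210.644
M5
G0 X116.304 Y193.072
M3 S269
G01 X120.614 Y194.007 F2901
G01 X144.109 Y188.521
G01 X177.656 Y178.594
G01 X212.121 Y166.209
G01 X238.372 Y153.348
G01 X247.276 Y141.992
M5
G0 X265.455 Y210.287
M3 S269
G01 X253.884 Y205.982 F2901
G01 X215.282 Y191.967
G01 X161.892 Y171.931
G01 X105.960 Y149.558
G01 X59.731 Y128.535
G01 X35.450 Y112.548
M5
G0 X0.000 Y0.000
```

y_svg = 273.073 − y_m.

[1] S897→`#ff8800` (cut); closed run; points: 62.994,26.490 170.827,26.490 170.827,131.528 62.994,131.528

[2] S269→`#008000` (engrave); open run; points: 68.629,246.786 56.758,81.639 239.917,133.005 235.497,221.268 24.208,220.809

[3] S897→`#ff8800` (cut); closed run; points: 212.606,147.068 96.355,207.336 112.019,61.722

[4] S897→`#ff8800` (cut); open run; points: 230.362,139.990 111.391,236.699 25.523,92.321 6.034,22.001 205.591,56.686

[5] S269→`#008000` (engrave); closed run; points: 93.665,62.429 157.701,62.429 157.701,69.701 93.665,69.701

[6] S269→`#008000` (engrave); open run; points: 116.304,80.001 120.614,79.066 144.109,84.552 177.656,94.479 212.121,106.864 238.372,119.725 247.276,131.081

[7] S269→`#008000` (engrave); open run; points: 265.455,62.786 253.884,67.091 215.282,81.106 161.892,101.142 105.960,123.515 59.731,144.538 35.450,160.525

<svg xmlns="http://www.w3.org/2000/svg" width="289.855mm" height="273.073mm" viewBox="0 0 289.855 273.073">
  <polygon points="62.994,26.490 170.827,26.490 170.827,131.528 62.994,131.528" fill="none" stroke="#ff8800"/>
  <polyline points="68.629,246.786 56.758,81.639 239.917,133.005 235.497,221.268 24.208,220.809" fill="none" stroke="#008000"/>
  <polygon points="212.606,147.068 96.355,207.336 112.019,61.722" fill="none" stroke="#ff8800"/>
  <polyline points="230.362,139.990 111.391,236.699 25.523,92.321 6.034,22.001 205.591,56.686" fill="none" stroke="#ff8800"/>
  <polygon points="93.665,62.429 157.701,62.429 157.701,69.701 93.665,69.701" fill="none" stroke="#008000"/>
  <polyline points="116.304,80.001 120.614,79.066 144.109,84.552 177.656,94.479 212.121,106.864 238.372,119.725 247.276,131.081" fill="none" stroke="#008000"/>
  <polyline points="265.455,62.786 253.884,67.091 215.282,81.106 161.892,101.142 105.960,123.515 59.731,144.538 35.450,160.525" fill="none" stroke="#008000"/>
</svg>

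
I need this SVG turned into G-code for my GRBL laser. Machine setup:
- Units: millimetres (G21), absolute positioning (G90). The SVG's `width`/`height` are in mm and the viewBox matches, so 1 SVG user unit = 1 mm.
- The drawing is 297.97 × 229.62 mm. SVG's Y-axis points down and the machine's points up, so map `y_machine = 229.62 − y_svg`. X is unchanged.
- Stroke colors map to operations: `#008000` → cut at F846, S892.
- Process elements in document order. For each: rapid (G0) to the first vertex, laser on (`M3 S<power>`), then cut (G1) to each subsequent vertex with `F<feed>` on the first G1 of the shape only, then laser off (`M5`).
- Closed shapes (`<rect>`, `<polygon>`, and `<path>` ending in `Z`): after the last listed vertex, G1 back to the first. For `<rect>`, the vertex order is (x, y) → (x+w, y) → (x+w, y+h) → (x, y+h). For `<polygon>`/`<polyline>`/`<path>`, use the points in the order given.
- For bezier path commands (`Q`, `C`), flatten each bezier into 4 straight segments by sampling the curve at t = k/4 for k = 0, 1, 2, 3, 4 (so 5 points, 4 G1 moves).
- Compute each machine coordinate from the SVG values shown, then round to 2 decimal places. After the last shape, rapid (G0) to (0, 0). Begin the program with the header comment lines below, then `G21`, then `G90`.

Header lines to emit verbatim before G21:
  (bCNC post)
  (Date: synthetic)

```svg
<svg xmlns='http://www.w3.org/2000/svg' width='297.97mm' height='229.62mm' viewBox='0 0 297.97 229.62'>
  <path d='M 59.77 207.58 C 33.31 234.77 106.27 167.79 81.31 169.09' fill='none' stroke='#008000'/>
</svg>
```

(bCNC post)
(Date: synthetic)
G21
G90
G0 X59.77 Y22.04
M3 S892
G1 X55.48 Y16.77 F846
G1 X69.98 Y31.58
G1 X84.75 Y51.24
G1 X81.31 Y60.53
M5
G0 X0.00 Y0.00

1 u = 1 mm; y_m = 229.62 − y.

[1] `<path>` cubic bezier, #008000→cut S892 F846: (59.77,22.04) → (55.48,16.77) → (69.98,31.58) → (84.75,51.24) → (81.31,60.53)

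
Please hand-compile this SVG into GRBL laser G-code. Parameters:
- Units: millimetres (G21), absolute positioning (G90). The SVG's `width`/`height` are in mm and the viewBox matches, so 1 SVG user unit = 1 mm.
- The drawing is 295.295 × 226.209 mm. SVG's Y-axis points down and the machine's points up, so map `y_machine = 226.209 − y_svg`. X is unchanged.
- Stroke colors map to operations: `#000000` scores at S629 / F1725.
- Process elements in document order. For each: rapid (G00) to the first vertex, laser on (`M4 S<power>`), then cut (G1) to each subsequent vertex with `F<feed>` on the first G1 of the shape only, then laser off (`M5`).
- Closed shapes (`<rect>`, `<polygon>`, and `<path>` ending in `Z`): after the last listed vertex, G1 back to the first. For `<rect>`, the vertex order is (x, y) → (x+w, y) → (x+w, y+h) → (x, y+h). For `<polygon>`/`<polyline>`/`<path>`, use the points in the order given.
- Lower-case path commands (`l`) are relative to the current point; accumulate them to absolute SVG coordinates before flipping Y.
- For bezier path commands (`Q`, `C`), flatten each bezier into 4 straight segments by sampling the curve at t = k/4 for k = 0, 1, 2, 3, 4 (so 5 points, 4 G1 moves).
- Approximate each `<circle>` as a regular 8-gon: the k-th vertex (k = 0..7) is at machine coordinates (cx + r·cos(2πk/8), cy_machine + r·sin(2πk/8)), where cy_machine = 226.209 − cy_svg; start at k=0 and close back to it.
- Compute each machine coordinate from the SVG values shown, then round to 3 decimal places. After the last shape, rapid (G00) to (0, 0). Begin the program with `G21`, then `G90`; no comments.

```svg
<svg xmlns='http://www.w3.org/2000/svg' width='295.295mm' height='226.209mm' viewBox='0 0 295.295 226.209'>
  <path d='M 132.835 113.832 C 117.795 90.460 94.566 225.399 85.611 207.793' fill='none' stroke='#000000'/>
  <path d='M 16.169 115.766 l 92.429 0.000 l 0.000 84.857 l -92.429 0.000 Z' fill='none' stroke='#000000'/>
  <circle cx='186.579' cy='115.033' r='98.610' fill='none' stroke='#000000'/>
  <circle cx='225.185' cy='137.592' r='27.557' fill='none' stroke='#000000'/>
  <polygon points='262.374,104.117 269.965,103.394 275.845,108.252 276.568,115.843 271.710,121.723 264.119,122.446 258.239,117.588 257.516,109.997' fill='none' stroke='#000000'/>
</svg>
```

G21
G90
G00 X132.835 Y112.377
M4 S629
G1 X120.371 Y105.080 F1725
G1 X106.941 Y67.559
G1 X94.653 Y28.957
G1 X85.611 Y18.416
M5
G00 X16.169 Y110.443
M4 S629
G1 X108.598 Y110.443 F1725
G1 X108.598 Y25.586
G1 X16.169 Y25.586
G1 X16.169 Y110.443
M5
G00 X285.189 Y111.176
M4 S629
G1 X256.307 Y180.904 F1725
G1 X186.579 Y209.786
G1 X116.851 Y180.904
G1 X87.969 Y111.176
G1 X116.851 Y41.448
G1 X186.579 Y12.566
G1 X256.307 Y41.448
G1 X285.189 Y111.176
M5
G00 X252.742 Y88.617
M4 S629
G1 X244.671 Y108.103 F1725
G1 X225.185 Y116.174
G1 X205.699 Y108.103
G1 X197.628 Y88.617
G1 X205.699 Y69.131
G1 X225.185 Y61.060
G1 X244.671 Y69.131
G1 X252.742 Y88.617
M5
G00 X262.374 Y122.092
M4 S629
G1 X269.965 Y122.815 F1725
G1 X275.845 Y117.957
G1 X276.568 Y110.366
G1 X271.710 Y104.486
G1 X264.119 Y103.763
G1 X258.239 Y108.621
G1 X257.516 Y116.212
G1 X262.374 Y122.092
M5
G00 X0.000 Y0.000

1 u = 1 mm; y_m = 226.209 − y.

[1] `<path>` cubic bezier, #000000→score S629 F1725: (132.835,112.377) → (120.371,105.080) → (106.941,67.559) → (94.653,28.957) → (85.611,18.416)

[2] `<path>` rectangle, #000000→score S629 F1725: (16.169,110.443) → (108.598,110.443) → (108.598,25.586) → (16.169,25.586) → (16.169,110.443) (closed)

[3] `<circle>` circle, #000000→score S629 F1725: (285.189,111.176) → (256.307,180.904) → (186.579,209.786) → (116.851,180.904) → (87.969,111.176) → (116.851,41.448) → (186.579,12.566) → (256.307,41.448) → (285.189,111.176) (closed)

[4] `<circle>` circle, #000000→score S629 F1725: (252.742,88.617) → (244.671,108.103) → (225.185,116.174) → (205.699,108.103) → (197.628,88.617) → (205.699,69.131) → (225.185,61.060) → (244.671,69.131) → (252.742,88.617) (closed)

[5] `<polygon>` regular polygon, #000000→score S629 F1725: (262.374,122.092) → (269.965,122.815) → (275.845,117.957) → (276.568,110.366) → (271.710,104.486) → (264.119,103.763) → (258.239,108.621) → (257.516,116.212) → (262.374,122.092) (closed)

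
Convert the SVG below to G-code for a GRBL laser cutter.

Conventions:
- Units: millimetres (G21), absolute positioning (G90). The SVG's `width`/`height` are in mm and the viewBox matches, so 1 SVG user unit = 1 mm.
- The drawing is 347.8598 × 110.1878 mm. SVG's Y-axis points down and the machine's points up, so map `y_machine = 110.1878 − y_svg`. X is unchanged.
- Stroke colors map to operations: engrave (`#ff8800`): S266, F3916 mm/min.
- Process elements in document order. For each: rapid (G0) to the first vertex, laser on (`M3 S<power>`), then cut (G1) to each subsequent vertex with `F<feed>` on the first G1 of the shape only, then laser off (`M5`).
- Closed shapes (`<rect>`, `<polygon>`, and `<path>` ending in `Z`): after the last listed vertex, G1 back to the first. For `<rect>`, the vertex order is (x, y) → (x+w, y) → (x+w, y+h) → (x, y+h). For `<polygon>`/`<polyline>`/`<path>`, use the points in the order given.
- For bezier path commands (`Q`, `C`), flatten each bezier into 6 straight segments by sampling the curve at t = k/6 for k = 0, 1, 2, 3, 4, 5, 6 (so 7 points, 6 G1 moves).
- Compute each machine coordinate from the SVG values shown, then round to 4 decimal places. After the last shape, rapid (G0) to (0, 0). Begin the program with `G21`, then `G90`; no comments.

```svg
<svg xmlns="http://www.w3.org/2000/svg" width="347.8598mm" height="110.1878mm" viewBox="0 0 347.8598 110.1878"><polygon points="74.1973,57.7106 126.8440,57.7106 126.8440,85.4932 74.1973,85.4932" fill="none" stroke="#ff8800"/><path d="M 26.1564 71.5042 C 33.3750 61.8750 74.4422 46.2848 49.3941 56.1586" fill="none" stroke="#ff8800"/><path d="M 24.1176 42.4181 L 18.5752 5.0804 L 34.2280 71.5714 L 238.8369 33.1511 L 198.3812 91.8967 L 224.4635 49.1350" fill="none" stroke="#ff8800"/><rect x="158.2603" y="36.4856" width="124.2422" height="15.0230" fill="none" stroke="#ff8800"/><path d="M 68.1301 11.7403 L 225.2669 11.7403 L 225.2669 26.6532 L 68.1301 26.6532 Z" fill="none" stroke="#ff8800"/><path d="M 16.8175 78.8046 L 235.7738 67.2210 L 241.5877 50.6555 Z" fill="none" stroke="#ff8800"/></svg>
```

G21
G90
G0 X74.1973 Y52.4772
M3 S266
G1 X126.8440 Y52.4772 F3916
G1 X126.8440 Y24.6946
G1 X74.1973 Y24.6946
G1 X74.1973 Y52.4772
M5
G0 X26.1564 Y38.6836
M3 S266
G1 X32.1236 Y43.8495 F3916
G1 X40.9555 Y49.1359
G1 X49.8753 Y53.6700
G1 X56.1061 Y56.5789
G1 X56.8713 Y56.9896
G1 X49.3941 Y54.0292
M5
G0 X24.1176 Y67.7697
M3 S266
G1 X18.5752 Y105.1074 F3916
G1 X34.2280 Y38.6164
G1 X238.8369 Y77.0367
G1 X198.3812 Y18.2911
G1 X224.4635 Y61.0528
M5
G0 X158.2603 Y73.7022
M3 S266
G1 X282.5025 Y73.7022 F3916
G1 X282.5025 Y58.6792
G1 X158.2603 Y58.6792
G1 X158.2603 Y73.7022
M5
G0 X68.1301 Y98.4475
M3 S266
G1 X225.2669 Y98.4475 F3916
G1 X225.2669 Y83.5346
G1 X68.1301 Y83.5346
G1 X68.1301 Y98.4475
M5
G0 X16.8175 Y31.3832
M3 S266
G1 X235.7738 Y42.9668 F3916
G1 X241.5877 Y59.5323
G1 X16.8175 Y31.3832
M5
G0 X0.0000 Y0.0000

1 u = 1 mm; y_m = 110.1878 − y.

[1] `<polygon>` rectangle, #ff8800→engrave S266 F3916: (74.1973,52.4772) → (126.8440,52.4772) → (126.8440,24.6946) → (74.1973,24.6946) → (74.1973,52.4772) (closed)

[2] `<path>` cubic bezier, #ff8800→engrave S266 F3916: (26.1564,38.6836) → (32.1236,43.8495) → (40.9555,49.1359) → (49.8753,53.6700) → (56.1061,56.5789) → (56.8713,56.9896) → (49.3941,54.0292)

[3] `<path>` open polyline, #ff8800→engrave S266 F3916: (24.1176,67.7697) → (18.5752,105.1074) → (34.2280,38.6164) → (238.8369,77.0367) → (198.3812,18.2911) → (224.4635,61.0528)

[4] `<rect>` rectangle, #ff8800→engrave S266 F3916: (158.2603,73.7022) → (282.5025,73.7022) → (282.5025,58.6792) → (158.2603,58.6792) → (158.2603,73.7022) (closed)

[5] `<path>` rectangle, #ff8800→engrave S266 F3916: (68.1301,98.4475) → (225.2669,98.4475) → (225.2669,83.5346) → (68.1301,83.5346) → (68.1301,98.4475) (closed)

[6] `<path>` closed polygon, #ff8800→engrave S266 F3916: (16.8175,31.3832) → (235.7738,42.9668) → (241.5877,59.5323) → (16.8175,31.3832) (closed)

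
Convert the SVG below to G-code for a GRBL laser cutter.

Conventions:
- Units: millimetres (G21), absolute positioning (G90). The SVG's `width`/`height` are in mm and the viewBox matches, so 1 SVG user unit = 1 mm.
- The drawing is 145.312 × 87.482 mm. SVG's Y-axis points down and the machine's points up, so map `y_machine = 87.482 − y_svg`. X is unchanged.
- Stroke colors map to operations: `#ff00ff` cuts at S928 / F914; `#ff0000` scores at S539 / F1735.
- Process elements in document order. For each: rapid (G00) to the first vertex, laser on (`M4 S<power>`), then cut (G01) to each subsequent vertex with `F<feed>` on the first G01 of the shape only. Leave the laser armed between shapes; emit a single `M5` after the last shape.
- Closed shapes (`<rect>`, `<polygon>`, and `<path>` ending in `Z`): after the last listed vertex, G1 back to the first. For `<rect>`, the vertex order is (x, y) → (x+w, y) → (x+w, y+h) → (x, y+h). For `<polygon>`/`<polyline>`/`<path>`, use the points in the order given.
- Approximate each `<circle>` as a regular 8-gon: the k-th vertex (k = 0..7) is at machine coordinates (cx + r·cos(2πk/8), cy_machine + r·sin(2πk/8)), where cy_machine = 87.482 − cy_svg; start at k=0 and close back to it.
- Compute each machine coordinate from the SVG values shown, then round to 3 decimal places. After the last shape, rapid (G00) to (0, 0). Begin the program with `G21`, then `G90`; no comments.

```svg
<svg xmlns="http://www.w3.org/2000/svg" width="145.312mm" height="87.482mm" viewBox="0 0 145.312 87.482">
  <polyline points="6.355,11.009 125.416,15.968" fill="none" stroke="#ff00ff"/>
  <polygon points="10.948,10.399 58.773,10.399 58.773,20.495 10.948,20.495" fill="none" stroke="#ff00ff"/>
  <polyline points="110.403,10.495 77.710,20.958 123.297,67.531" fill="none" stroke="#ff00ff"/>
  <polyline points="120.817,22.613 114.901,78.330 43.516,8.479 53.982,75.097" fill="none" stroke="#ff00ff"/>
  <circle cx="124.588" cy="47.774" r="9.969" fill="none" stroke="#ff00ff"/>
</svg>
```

G21
G90
G00 X6.355 Y76.473
M4 S928
G01 X125.416 Y71.514 F914
G00 X10.948 Y77.083
M4 S928
G01 X58.773 Y77.083 F914
G01 X58.773 Y66.987
G01 X10.948 Y66.987
G01 X10.948 Y77.083
G00 X110.403 Y76.987
M4 S928
G01 X77.710 Y66.524 F914
G01 X123.297 Y19.951
G00 X120.817 Y64.869
M4 S928
G01 X114.901 Y9.152 F914
G01 X43.516 Y79.003
G01 X53.982 Y12.385
G00 X134.557 Y39.708
M4 S928
G01 X131.637 Y46.757 F914
G01 X124.588 Y49.677
G01 X117.539 Y46.757
G01 X114.619 Y39.708
G01 X117.539 Y32.659
G01 X124.588 Y29.739
G01 X131.637 Y32.659
G01 X134.557 Y39.708
M5
G00 X0.000 Y0.000

Since the viewBox matches the mm dimensions, user units are millimetres directly. The only transform is the Y-flip y_m = 87.482 − y_svg.

Shape 1 is a line segment drawn with `<polyline>`. Its stroke #ff00ff means cut at S928, F914. After flipping Y the toolpath is (6.355,76.473) → (125.416,71.514).

Shape 2 is a rectangle drawn with `<polygon>`. Its stroke #ff00ff means cut at S928, F914. After flipping Y the toolpath is (10.948,77.083) → (58.773,77.083) → (58.773,66.987) → (10.948,66.987) → (10.948,77.083), returning to the start.

Shape 3 is a open polyline drawn with `<polyline>`. Its stroke #ff00ff means cut at S928, F914. After flipping Y the toolpath is (110.403,76.987) → (77.710,66.524) → (123.297,19.951).

Shape 4 is a open polyline drawn with `<polyline>`. Its stroke #ff00ff means cut at S928, F914. After flipping Y the toolpath is (120.817,64.869) → (114.901,9.152) → (43.516,79.003) → (53.982,12.385).

Shape 5 is a circle drawn with `<circle>`. Its stroke #ff00ff means cut at S928, F914. After flipping Y the toolpath is (134.557,39.708) → (131.637,46.757) → (124.588,49.677) → (117.539,46.757) → (114.619,39.708) → (117.539,32.659) → (124.588,29.739) → (131.637,32.659) → (134.557,39.708), returning to the start.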